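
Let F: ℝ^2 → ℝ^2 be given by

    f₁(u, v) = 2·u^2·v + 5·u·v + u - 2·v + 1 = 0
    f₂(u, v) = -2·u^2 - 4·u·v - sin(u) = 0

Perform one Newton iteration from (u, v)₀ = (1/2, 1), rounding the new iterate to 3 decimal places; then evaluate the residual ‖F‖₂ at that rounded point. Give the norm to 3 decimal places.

At (1/2, 1): F = (2.500, -2.97943).
Jacobian J = [[4·u·v + 5·v + 1, 2·u^2 + 5·u - 2], [-4·u - 4·v - cos(u), -4·u]].
At the point, J = [[8.000, 1.000], [-6.87758, -2.000]] (det J = -9.12242).
Solving J·Δ = −F gives Δ = (-0.221, -0.728).
Then the next iterate is (u, v)₁ = (0.279, 0.272).
Re-evaluating at (0.279, 0.272): F = (1.15679, -0.73463), so ‖F‖₂ = 1.370.

1.370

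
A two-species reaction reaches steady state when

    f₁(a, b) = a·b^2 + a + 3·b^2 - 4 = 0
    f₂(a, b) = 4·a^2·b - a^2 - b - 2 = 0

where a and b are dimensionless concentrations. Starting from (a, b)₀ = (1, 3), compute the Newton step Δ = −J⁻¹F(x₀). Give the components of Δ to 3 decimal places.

(-0.090, -1.337)

At (1, 3): F = (33.000, 6.000).
Jacobian J = [[b^2 + 1, 2·a·b + 6·b], [8·a·b - 2·a, 4·a^2 - 1]].
At the point, J = [[10.000, 24.000], [22.000, 3.000]] (det J = -498.000).
Solving J·Δ = −F gives Δ = (-0.090, -1.337).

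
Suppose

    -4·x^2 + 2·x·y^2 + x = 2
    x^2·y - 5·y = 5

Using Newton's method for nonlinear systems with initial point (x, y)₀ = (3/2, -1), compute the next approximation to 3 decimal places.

(0.852, -1.111)

At (3/2, -1): F = (-6.500, -2.250).
Jacobian J = [[-8·x + 2·y^2 + 1, 4·x·y], [2·x·y, x^2 - 5]].
At the point, J = [[-9.000, -6.000], [-3.000, -2.750]] (det J = 6.750).
Solving J·Δ = −F gives Δ = (-0.648, -0.111).
Then the next iterate is (x, y)₁ = (0.852, -1.111).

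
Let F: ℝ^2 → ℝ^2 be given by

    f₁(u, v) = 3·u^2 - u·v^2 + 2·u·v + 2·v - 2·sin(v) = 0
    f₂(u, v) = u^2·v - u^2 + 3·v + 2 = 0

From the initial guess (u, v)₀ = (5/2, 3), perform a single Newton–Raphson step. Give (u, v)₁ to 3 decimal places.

(0.757, 2.344)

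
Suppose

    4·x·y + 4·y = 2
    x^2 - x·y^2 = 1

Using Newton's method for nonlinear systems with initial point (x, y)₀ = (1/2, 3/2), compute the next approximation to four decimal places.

At (1/2, 3/2): F = (7.0000, -1.8750).
Jacobian J = [[4·y, 4·x + 4], [2·x - y^2, -2·x·y]].
At the point, J = [[6.0000, 6.0000], [-1.2500, -1.5000]] (det J = -1.5000).
Solving J·Δ = −F gives Δ = (0.5000, -1.6667).
Then the next iterate is (x, y)₁ = (1.0000, -0.1667).

(1.0000, -0.1667)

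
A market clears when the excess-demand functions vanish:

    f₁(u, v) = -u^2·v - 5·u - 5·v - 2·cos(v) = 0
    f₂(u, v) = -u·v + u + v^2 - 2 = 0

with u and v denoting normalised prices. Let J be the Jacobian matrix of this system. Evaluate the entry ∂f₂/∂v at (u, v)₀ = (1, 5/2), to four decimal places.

4.0000

∂f₂/∂v = -u + 2·v.
At (1, 5/2) this is 4.0000.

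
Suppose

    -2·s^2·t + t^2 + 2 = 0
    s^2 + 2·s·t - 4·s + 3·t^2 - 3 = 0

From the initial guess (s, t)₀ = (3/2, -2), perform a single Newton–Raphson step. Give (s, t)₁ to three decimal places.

(0.561, -1.561)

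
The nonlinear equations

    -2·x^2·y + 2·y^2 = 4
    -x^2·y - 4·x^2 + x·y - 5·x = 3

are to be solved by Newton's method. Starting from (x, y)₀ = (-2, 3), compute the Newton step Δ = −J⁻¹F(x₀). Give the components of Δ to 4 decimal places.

(0.6774, -1.5645)

At (-2, 3): F = (-10.0000, -27.0000).
Jacobian J = [[-4·x·y, -2·x^2 + 4·y], [-2·x·y - 8·x + y - 5, -x^2 + x]].
At the point, J = [[24.0000, 4.0000], [26.0000, -6.0000]] (det J = -248.0000).
Solving J·Δ = −F gives Δ = (0.6774, -1.5645).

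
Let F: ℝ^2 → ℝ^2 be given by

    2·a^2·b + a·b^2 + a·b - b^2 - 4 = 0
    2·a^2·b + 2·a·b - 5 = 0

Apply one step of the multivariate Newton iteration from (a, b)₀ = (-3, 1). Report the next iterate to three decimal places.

(-2.300, 1.000)

At (-3, 1): F = (7.000, 7.000).
Jacobian J = [[4·a·b + b^2 + b, 2·a^2 + 2·a·b + a - 2·b], [4·a·b + 2·b, 2·a^2 + 2·a]].
At the point, J = [[-10.000, 7.000], [-10.000, 12.000]] (det J = -50.000).
Solving J·Δ = −F gives Δ = (0.700, 0.000).
Then the next iterate is (a, b)₁ = (-2.300, 1.000).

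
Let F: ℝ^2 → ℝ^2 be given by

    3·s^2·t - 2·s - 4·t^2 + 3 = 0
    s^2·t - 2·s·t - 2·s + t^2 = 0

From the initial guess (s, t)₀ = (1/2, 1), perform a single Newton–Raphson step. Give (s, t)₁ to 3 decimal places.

At (1/2, 1): F = (-1.250, -0.750).
Jacobian J = [[6·s·t - 2, 3·s^2 - 8·t], [2·s·t - 2·t - 2, s^2 - 2·s + 2·t]].
At the point, J = [[1.000, -7.250], [-3.000, 1.250]] (det J = -20.500).
Solving J·Δ = −F gives Δ = (-0.341, -0.220).
Then the next iterate is (s, t)₁ = (0.159, 0.780).

(0.159, 0.780)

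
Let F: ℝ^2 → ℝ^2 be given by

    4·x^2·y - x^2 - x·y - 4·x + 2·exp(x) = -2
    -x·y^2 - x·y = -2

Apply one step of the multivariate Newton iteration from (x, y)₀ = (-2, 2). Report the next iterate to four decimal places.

At (-2, 2): F = (42.270671, 14.0000).
Jacobian J = [[8·x·y - 2·x - y + 2·exp(x) - 4, 4·x^2 - x], [-y^2 - y, -2·x·y - x]].
At the point, J = [[-33.729329, 18.0000], [-6.0000, 10.0000]] (det J = -229.293294).
Solving J·Δ = −F gives Δ = (0.7445, -0.9533).
Then the next iterate is (x, y)₁ = (-1.2555, 1.0467).

(-1.2555, 1.0467)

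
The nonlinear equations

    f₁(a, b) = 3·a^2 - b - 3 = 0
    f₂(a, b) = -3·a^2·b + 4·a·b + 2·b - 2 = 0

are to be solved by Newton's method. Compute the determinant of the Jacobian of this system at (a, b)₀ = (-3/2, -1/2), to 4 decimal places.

90.2500

J = [[6·a, -1], [-6·a·b + 4·b, -3·a^2 + 4·a + 2]].
At the point, J = [[-9.0000, -1.0000], [-6.5000, -10.7500]].
det J = 90.2500.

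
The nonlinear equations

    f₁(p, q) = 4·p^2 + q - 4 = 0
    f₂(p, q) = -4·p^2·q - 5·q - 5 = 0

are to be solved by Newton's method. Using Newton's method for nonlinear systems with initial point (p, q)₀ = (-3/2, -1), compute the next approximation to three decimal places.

At (-3/2, -1): F = (4.000, 9.000).
Jacobian J = [[8·p, 1], [-8·p·q, -4·p^2 - 5]].
At the point, J = [[-12.000, 1.000], [-12.000, -14.000]] (det J = 180.000).
Solving J·Δ = −F gives Δ = (0.361, 0.333).
Then the next iterate is (p, q)₁ = (-1.139, -0.667).

(-1.139, -0.667)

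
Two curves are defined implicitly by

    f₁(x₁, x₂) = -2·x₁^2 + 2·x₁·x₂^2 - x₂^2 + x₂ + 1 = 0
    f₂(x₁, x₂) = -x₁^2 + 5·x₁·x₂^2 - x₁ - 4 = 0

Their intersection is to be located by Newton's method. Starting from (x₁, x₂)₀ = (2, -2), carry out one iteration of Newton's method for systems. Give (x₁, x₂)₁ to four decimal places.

(0.7273, -1.7273)

At (2, -2): F = (3.0000, 30.0000).
Jacobian J = [[-4·x₁ + 2·x₂^2, 4·x₁·x₂ - 2·x₂ + 1], [-2·x₁ + 5·x₂^2 - 1, 10·x₁·x₂]].
At the point, J = [[0.0000, -11.0000], [15.0000, -40.0000]] (det J = 165.0000).
Solving J·Δ = −F gives Δ = (-1.2727, 0.2727).
Then the next iterate is (x₁, x₂)₁ = (0.7273, -1.7273).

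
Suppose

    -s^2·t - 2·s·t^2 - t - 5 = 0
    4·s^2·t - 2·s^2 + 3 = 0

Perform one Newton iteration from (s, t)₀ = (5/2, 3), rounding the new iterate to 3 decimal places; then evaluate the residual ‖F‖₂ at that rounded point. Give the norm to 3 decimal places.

At (5/2, 3): F = (-71.750, 65.500).
Jacobian J = [[-2·s·t - 2·t^2, -s^2 - 4·s·t - 1], [8·s·t - 4·s, 4·s^2]].
At the point, J = [[-33.000, -37.250], [50.000, 25.000]] (det J = 1037.500).
Solving J·Δ = −F gives Δ = (-0.623, -1.374).
Then the next iterate is (s, t)₁ = (1.877, 1.626).
Re-evaluating at (1.877, 1.626): F = (-22.27972, 18.86817), so ‖F‖₂ = 29.196.

29.196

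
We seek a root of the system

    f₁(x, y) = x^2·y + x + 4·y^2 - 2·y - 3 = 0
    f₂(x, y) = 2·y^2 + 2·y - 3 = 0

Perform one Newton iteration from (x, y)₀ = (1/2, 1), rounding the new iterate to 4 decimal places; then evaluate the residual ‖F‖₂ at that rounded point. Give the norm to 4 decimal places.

At (1/2, 1): F = (-0.2500, 1.0000).
Jacobian J = [[2·x·y + 1, x^2 + 8·y - 2], [0, 4·y + 2]].
At the point, J = [[2.0000, 6.2500], [0.0000, 6.0000]] (det J = 12.0000).
Solving J·Δ = −F gives Δ = (0.6458, -0.1667).
Then the next iterate is (x, y)₁ = (1.1458, 0.8333).
Re-evaluating at (1.1458, 0.8333): F = (0.350760, 0.055378), so ‖F‖₂ = 0.3551.

0.3551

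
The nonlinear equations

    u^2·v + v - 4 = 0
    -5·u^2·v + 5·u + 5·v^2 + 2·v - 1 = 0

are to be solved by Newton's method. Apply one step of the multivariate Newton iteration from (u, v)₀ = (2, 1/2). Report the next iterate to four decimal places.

(15.2500, -4.5000)

At (2, 1/2): F = (-1.5000, 1.2500).
Jacobian J = [[2·u·v, u^2 + 1], [-10·u·v + 5, -5·u^2 + 10·v + 2]].
At the point, J = [[2.0000, 5.0000], [-5.0000, -13.0000]] (det J = -1.0000).
Solving J·Δ = −F gives Δ = (13.2500, -5.0000).
Then the next iterate is (u, v)₁ = (15.2500, -4.5000).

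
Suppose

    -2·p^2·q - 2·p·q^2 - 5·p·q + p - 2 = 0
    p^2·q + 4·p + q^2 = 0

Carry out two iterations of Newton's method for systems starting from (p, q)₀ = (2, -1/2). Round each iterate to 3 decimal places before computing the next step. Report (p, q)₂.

(0.712, 1.116)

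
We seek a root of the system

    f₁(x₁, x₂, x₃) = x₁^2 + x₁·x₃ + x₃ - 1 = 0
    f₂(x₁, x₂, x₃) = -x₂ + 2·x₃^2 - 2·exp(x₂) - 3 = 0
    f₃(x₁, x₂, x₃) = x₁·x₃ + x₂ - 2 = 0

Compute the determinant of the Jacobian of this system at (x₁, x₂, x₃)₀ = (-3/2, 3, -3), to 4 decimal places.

J = [[2·x₁ + x₃, 0, x₁ + 1], [0, -2·exp(x₂) - 1, 4·x₃], [x₃, 1, x₁]].
At the point, J = [[-6.0000, 0.0000, -0.5000], [0.0000, -41.171074, -12.0000], [-3.0000, 1.0000, -1.5000]].
det J = -380.7831.

-380.7831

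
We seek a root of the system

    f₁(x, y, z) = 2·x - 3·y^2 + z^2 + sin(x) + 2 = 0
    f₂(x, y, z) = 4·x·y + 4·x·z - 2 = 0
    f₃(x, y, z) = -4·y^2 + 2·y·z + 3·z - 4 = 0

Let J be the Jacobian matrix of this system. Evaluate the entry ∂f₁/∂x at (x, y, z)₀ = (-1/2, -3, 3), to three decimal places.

∂f₁/∂x = cos(x) + 2.
At (-1/2, -3, 3) this is 2.878.

2.878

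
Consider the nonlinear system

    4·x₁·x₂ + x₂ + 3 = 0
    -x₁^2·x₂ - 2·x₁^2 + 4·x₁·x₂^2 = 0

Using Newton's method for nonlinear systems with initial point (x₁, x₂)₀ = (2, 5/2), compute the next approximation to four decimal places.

At (2, 5/2): F = (25.5000, 32.0000).
Jacobian J = [[4·x₂, 4·x₁ + 1], [-2·x₁·x₂ - 4·x₁ + 4·x₂^2, -x₁^2 + 8·x₁·x₂]].
At the point, J = [[10.0000, 9.0000], [7.0000, 36.0000]] (det J = 297.0000).
Solving J·Δ = −F gives Δ = (-2.1212, -0.4764).
Then the next iterate is (x₁, x₂)₁ = (-0.1212, 2.0236).

(-0.1212, 2.0236)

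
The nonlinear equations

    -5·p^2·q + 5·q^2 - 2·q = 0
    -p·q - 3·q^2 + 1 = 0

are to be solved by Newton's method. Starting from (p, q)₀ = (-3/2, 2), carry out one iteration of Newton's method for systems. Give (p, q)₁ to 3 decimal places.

(-1.095, 1.161)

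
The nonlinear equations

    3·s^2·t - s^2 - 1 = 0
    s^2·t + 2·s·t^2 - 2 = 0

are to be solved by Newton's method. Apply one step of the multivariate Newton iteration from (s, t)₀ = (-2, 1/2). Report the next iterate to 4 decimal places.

(-2.6667, 0.3056)

At (-2, 1/2): F = (1.0000, -1.0000).
Jacobian J = [[6·s·t - 2·s, 3·s^2], [2·s·t + 2·t^2, s^2 + 4·s·t]].
At the point, J = [[-2.0000, 12.0000], [-1.5000, 0.0000]] (det J = 18.0000).
Solving J·Δ = −F gives Δ = (-0.6667, -0.1944).
Then the next iterate is (s, t)₁ = (-2.6667, 0.3056).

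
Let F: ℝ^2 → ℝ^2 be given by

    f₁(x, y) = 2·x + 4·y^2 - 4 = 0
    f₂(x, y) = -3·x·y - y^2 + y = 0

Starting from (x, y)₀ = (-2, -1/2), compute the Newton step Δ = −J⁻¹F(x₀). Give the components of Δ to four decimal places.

At (-2, -1/2): F = (-7.0000, -3.7500).
Jacobian J = [[2, 8·y], [-3·y, -3·x - 2·y + 1]].
At the point, J = [[2.0000, -4.0000], [1.5000, 8.0000]] (det J = 22.0000).
Solving J·Δ = −F gives Δ = (3.2273, -0.1364).

(3.2273, -0.1364)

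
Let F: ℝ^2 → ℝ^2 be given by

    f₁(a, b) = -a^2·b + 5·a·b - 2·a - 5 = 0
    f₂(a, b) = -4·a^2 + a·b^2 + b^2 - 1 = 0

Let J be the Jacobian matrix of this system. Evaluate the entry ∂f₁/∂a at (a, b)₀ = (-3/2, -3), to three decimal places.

-26.000

∂f₁/∂a = -2·a·b + 5·b - 2.
At (-3/2, -3) this is -26.000.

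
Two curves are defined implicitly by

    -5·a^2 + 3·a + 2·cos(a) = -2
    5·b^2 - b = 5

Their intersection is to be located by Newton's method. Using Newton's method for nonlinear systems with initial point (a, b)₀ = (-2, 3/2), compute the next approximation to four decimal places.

(-0.9994, 1.1607)

At (-2, 3/2): F = (-24.832294, 4.7500).
Jacobian J = [[-10·a - 2·sin(a) + 3, 0], [0, 10·b - 1]].
At the point, J = [[24.818595, 0.0000], [0.0000, 14.0000]] (det J = 347.460328).
Solving J·Δ = −F gives Δ = (1.0006, -0.3393).
Then the next iterate is (a, b)₁ = (-0.9994, 1.1607).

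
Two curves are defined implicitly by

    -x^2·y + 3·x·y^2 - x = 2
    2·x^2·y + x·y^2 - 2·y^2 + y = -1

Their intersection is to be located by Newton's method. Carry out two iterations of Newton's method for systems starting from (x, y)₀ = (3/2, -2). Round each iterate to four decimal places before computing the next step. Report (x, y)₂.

At (3/2, -2): F = (19.0000, -12.0000).
Jacobian J = [[-2·x·y + 3·y^2 - 1, -x^2 + 6·x·y], [4·x·y + y^2, 2·x^2 + 2·x·y - 4·y + 1]].
At the point, J = [[17.0000, -20.2500], [-8.0000, 7.5000]] (det J = -34.5000).
Solving J·Δ = −F gives Δ = (-2.9130, -1.5072).
Then the next iterate is (x, y)₁ = (-1.4130, -3.5072).
Round to (-1.4130, -3.5072) and repeat: F = (-45.726249, -58.493376), J = [[25.990008, 27.737473], [32.123146, 28.933285]].
Δ = (2.1537, -0.3695), so (x, y)₂ = (0.7407, -3.8767).

(0.7407, -3.8767)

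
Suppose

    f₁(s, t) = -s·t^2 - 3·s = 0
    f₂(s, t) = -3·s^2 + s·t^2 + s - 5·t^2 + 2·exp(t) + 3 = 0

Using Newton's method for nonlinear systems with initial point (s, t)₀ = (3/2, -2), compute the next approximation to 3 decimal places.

At (3/2, -2): F = (-10.500, -15.97933).
Jacobian J = [[-t^2 - 3, -2·s·t], [-6·s + t^2 + 1, 2·s·t - 10·t + 2·exp(t)]].
At the point, J = [[-7.000, 6.000], [-4.000, 14.27067]] (det J = -75.89469).
Solving J·Δ = −F gives Δ = (-0.711, 0.920).
Then the next iterate is (s, t)₁ = (0.789, -1.080).

(0.789, -1.080)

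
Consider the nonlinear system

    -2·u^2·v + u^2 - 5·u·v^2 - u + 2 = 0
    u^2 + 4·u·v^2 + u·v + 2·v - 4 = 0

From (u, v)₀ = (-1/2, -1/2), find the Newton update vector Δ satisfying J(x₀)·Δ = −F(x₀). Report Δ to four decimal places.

(-0.1412, 1.4084)

At (-1/2, -1/2): F = (3.6250, -5.0000).
Jacobian J = [[-4·u·v + 2·u - 5·v^2 - 1, -2·u^2 - 10·u·v], [2·u + 4·v^2 + v, 8·u·v + u + 2]].
At the point, J = [[-4.2500, -3.0000], [-0.5000, 3.5000]] (det J = -16.3750).
Solving J·Δ = −F gives Δ = (-0.1412, 1.4084).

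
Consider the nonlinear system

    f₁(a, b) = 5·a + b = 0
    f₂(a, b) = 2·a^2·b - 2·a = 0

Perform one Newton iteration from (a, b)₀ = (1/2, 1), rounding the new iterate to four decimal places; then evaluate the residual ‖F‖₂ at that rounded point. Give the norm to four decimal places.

At (1/2, 1): F = (3.5000, -0.5000).
Jacobian J = [[5, 1], [4·a·b - 2, 2·a^2]].
At the point, J = [[5.0000, 1.0000], [0.0000, 0.5000]] (det J = 2.5000).
Solving J·Δ = −F gives Δ = (-0.9000, 1.0000).
Then the next iterate is (a, b)₁ = (-0.4000, 2.0000).
Re-evaluating at (-0.4000, 2.0000): F = (0.0000, 1.4400), so ‖F‖₂ = 1.4400.

1.4400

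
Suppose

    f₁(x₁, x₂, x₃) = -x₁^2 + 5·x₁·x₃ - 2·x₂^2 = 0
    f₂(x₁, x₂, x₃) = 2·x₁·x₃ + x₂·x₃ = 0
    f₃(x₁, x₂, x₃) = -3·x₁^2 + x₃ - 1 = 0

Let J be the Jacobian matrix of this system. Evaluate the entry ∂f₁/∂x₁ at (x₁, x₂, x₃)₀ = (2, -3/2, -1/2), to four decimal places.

-6.5000

∂f₁/∂x₁ = -2·x₁ + 5·x₃.
At (2, -3/2, -1/2) this is -6.5000.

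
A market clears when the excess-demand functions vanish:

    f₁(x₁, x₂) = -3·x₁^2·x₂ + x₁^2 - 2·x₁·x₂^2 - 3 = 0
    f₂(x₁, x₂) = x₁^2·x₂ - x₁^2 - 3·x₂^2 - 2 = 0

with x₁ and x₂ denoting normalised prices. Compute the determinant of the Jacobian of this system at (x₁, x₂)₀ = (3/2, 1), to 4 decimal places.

30.0000

J = [[-6·x₁·x₂ + 2·x₁ - 2·x₂^2, -3·x₁^2 - 4·x₁·x₂], [2·x₁·x₂ - 2·x₁, x₁^2 - 6·x₂]].
At the point, J = [[-8.0000, -12.7500], [0.0000, -3.7500]].
det J = 30.0000.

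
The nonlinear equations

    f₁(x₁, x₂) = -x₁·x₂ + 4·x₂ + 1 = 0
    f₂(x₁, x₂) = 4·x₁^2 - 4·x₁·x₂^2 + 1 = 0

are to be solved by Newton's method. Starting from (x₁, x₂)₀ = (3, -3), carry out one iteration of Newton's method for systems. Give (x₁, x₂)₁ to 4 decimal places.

At (3, -3): F = (-2.0000, -71.0000).
Jacobian J = [[-x₂, -x₁ + 4], [8·x₁ - 4·x₂^2, -8·x₁·x₂]].
At the point, J = [[3.0000, 1.0000], [-12.0000, 72.0000]] (det J = 228.0000).
Solving J·Δ = −F gives Δ = (0.3202, 1.0395).
Then the next iterate is (x₁, x₂)₁ = (3.3202, -1.9605).

(3.3202, -1.9605)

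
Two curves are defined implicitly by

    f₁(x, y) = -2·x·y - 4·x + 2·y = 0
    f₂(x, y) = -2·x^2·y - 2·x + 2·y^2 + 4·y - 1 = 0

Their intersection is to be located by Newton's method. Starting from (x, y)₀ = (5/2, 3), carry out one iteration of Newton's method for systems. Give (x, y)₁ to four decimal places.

At (5/2, 3): F = (-19.0000, -13.5000).
Jacobian J = [[-2·y - 4, -2·x + 2], [-4·x·y - 2, -2·x^2 + 4·y + 4]].
At the point, J = [[-10.0000, -3.0000], [-32.0000, 3.5000]] (det J = -131.0000).
Solving J·Δ = −F gives Δ = (-0.8168, -3.6107).
Then the next iterate is (x, y)₁ = (1.6832, -0.6107).

(1.6832, -0.6107)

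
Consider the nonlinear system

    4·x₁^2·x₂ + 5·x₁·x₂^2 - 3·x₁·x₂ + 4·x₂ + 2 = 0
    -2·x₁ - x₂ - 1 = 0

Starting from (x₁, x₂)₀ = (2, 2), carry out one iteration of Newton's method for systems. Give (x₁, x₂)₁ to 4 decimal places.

(-2.9677, 4.9355)

At (2, 2): F = (70.0000, -7.0000).
Jacobian J = [[8·x₁·x₂ + 5·x₂^2 - 3·x₂, 4·x₁^2 + 10·x₁·x₂ - 3·x₁ + 4], [-2, -1]].
At the point, J = [[46.0000, 54.0000], [-2.0000, -1.0000]] (det J = 62.0000).
Solving J·Δ = −F gives Δ = (-4.9677, 2.9355).
Then the next iterate is (x₁, x₂)₁ = (-2.9677, 4.9355).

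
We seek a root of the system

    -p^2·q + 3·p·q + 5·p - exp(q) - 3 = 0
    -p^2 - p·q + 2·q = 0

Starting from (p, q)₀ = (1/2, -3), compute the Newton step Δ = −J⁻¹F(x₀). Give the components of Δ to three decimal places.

(-0.192, 3.423)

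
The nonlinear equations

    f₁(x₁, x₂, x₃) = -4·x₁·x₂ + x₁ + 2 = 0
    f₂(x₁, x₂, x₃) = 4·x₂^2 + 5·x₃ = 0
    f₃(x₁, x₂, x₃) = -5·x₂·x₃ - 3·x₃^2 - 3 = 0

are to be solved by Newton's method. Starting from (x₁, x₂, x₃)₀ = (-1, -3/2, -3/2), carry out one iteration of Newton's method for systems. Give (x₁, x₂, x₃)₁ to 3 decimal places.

At (-1, -3/2, -3/2): F = (-5.000, 1.500, -21.000).
Jacobian J = [[-4·x₂ + 1, -4·x₁, 0], [0, 8·x₂, 5], [0, -5·x₃, -5·x₂ - 6·x₃]].
At the point, J = [[7.000, 4.000, 0.000], [0.000, -12.000, 5.000], [0.000, 7.500, 16.500]] (det J = -1648.500).
Solving J·Δ = −F gives Δ = (0.399, 0.551, 1.022).
Then the next iterate is (x₁, x₂, x₃)₁ = (-0.601, -0.949, -0.478).

(-0.601, -0.949, -0.478)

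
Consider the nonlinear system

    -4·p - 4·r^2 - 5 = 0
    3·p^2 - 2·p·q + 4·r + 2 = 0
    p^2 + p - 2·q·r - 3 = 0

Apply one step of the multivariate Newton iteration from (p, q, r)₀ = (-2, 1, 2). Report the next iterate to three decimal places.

(-0.893, -0.536, 0.911)

At (-2, 1, 2): F = (-13.000, 26.000, -5.000).
Jacobian J = [[-4, 0, -8·r], [6·p - 2·q, -2·p, 4], [2·p + 1, -2·r, -2·q]].
At the point, J = [[-4.000, 0.000, -16.000], [-14.000, 4.000, 4.000], [-3.000, -4.000, -2.000]] (det J = -1120.000).
Solving J·Δ = −F gives Δ = (1.107, -1.536, -1.089).
Then the next iterate is (p, q, r)₁ = (-0.893, -0.536, 0.911).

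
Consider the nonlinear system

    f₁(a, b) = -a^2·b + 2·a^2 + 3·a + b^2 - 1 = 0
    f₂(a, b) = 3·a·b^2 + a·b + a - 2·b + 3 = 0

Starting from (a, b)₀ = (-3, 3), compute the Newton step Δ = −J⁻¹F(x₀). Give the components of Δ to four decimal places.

(0.6895, -1.2648)

At (-3, 3): F = (-10.0000, -96.0000).
Jacobian J = [[-2·a·b + 4·a + 3, -a^2 + 2·b], [3·b^2 + b + 1, 6·a·b + a - 2]].
At the point, J = [[9.0000, -3.0000], [31.0000, -59.0000]] (det J = -438.0000).
Solving J·Δ = −F gives Δ = (0.6895, -1.2648).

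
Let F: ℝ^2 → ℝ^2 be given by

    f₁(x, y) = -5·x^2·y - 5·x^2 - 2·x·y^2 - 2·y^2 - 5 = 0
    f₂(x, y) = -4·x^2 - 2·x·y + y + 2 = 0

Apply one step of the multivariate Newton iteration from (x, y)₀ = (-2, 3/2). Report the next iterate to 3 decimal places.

(-1.161, 0.619)

At (-2, 3/2): F = (-50.500, -6.500).
Jacobian J = [[-10·x·y - 10·x - 2·y^2, -5·x^2 - 4·x·y - 4·y], [-8·x - 2·y, -2·x + 1]].
At the point, J = [[45.500, -14.000], [13.000, 5.000]] (det J = 409.500).
Solving J·Δ = −F gives Δ = (0.839, -0.881).
Then the next iterate is (x, y)₁ = (-1.161, 0.619).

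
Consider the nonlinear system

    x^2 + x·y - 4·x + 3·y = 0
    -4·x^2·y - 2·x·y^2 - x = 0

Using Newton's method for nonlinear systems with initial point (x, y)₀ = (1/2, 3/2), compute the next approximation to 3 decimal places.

At (1/2, 3/2): F = (3.500, -4.250).
Jacobian J = [[2·x + y - 4, x + 3], [-8·x·y - 2·y^2 - 1, -4·x^2 - 4·x·y]].
At the point, J = [[-1.500, 3.500], [-11.500, -4.000]] (det J = 46.250).
Solving J·Δ = −F gives Δ = (-0.019, -1.008).
Then the next iterate is (x, y)₁ = (0.481, 0.492).

(0.481, 0.492)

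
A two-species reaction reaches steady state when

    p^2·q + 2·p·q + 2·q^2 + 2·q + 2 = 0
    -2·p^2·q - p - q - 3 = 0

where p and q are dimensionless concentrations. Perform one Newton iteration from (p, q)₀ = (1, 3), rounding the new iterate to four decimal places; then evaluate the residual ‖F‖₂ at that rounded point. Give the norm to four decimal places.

11.0867

At (1, 3): F = (35.0000, -13.0000).
Jacobian J = [[2·p·q + 2·q, p^2 + 2·p + 4·q + 2], [-4·p·q - 1, -2·p^2 - 1]].
At the point, J = [[12.0000, 17.0000], [-13.0000, -3.0000]] (det J = 185.0000).
Solving J·Δ = −F gives Δ = (-0.6270, -1.6162).
Then the next iterate is (p, q)₁ = (0.3730, 1.3838).
Re-evaluating at (0.3730, 1.3838): F = (9.822246, -5.141853), so ‖F‖₂ = 11.0867.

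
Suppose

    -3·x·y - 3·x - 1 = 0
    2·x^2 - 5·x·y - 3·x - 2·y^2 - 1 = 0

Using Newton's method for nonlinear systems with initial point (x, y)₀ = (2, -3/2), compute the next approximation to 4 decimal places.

(1.1159, -1.3877)

At (2, -3/2): F = (2.0000, 11.5000).
Jacobian J = [[-3·y - 3, -3·x], [4·x - 5·y - 3, -5·x - 4·y]].
At the point, J = [[1.5000, -6.0000], [12.5000, -4.0000]] (det J = 69.0000).
Solving J·Δ = −F gives Δ = (-0.8841, 0.1123).
Then the next iterate is (x, y)₁ = (1.1159, -1.3877).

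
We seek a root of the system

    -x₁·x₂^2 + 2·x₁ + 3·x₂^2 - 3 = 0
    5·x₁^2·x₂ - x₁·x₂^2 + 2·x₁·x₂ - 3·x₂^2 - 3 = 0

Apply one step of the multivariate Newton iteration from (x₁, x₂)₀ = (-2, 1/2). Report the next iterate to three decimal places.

At (-2, 1/2): F = (-5.750, 4.750).
Jacobian J = [[-x₂^2 + 2, -2·x₁·x₂ + 6·x₂], [10·x₁·x₂ - x₂^2 + 2·x₂, 5·x₁^2 - 2·x₁·x₂ + 2·x₁ - 6·x₂]].
At the point, J = [[1.750, 5.000], [-9.250, 15.000]] (det J = 72.500).
Solving J·Δ = −F gives Δ = (1.517, 0.619).
Then the next iterate is (x₁, x₂)₁ = (-0.483, 1.119).

(-0.483, 1.119)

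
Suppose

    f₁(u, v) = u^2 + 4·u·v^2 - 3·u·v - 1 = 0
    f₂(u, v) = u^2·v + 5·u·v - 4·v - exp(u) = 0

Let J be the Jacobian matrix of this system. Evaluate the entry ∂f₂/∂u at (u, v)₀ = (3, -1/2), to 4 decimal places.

-25.5855

∂f₂/∂u = 2·u·v + 5·v - exp(u).
At (3, -1/2) this is -25.5855.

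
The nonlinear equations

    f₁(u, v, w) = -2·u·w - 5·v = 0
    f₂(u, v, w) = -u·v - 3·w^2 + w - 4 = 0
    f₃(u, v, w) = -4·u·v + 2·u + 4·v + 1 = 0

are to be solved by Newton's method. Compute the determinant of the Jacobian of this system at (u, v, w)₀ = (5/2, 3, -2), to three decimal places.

997.000

J = [[-2·w, -5, -2·u], [-v, -u, -6·w + 1], [-4·v + 2, -4·u + 4, 0]].
At the point, J = [[4.000, -5.000, -5.000], [-3.000, -2.500, 13.000], [-10.000, -6.000, 0.000]].
det J = 997.000.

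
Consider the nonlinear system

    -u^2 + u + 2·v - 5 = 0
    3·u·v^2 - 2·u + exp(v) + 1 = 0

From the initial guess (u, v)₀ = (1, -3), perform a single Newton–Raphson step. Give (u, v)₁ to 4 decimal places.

(5.5352, 4.7676)

At (1, -3): F = (-11.0000, 26.049787).
Jacobian J = [[-2·u + 1, 2], [3·v^2 - 2, 6·u·v + exp(v)]].
At the point, J = [[-1.0000, 2.0000], [25.0000, -17.950213]] (det J = -32.049787).
Solving J·Δ = −F gives Δ = (4.5352, 7.7676).
Then the next iterate is (u, v)₁ = (5.5352, 4.7676).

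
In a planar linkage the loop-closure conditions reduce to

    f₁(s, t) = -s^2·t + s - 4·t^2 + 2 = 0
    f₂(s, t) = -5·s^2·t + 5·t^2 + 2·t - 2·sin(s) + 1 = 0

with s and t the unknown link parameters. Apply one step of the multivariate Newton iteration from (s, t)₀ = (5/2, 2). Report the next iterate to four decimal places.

At (5/2, 2): F = (-24.0000, -38.696944).
Jacobian J = [[-2·s·t + 1, -s^2 - 8·t], [-10·s·t - 2·cos(s), -5·s^2 + 10·t + 2]].
At the point, J = [[-9.0000, -22.2500], [-48.397713, -9.2500]] (det J = -993.599109).
Solving J·Δ = −F gives Δ = (-0.6431, -0.8185).
Then the next iterate is (s, t)₁ = (1.8569, 1.1815).

(1.8569, 1.1815)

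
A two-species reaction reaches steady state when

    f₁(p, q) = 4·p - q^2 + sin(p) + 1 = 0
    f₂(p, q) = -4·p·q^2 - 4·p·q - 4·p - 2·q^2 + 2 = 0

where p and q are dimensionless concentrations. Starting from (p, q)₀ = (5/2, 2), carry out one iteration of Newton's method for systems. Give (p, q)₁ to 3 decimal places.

(-0.003, 1.898)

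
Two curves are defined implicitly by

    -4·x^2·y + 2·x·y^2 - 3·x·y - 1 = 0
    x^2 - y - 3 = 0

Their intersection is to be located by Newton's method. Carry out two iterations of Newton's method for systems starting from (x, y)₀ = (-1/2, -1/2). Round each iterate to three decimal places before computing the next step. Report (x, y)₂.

(-2.328, 0.396)

At (-1/2, -1/2): F = (-1.500, -2.250).
Jacobian J = [[-8·x·y + 2·y^2 - 3·y, -4·x^2 + 4·x·y - 3·x], [2·x, -1]].
At the point, J = [[0.000, 1.500], [-1.000, -1.000]] (det J = 1.500).
Solving J·Δ = −F gives Δ = (-3.250, 1.000).
Then the next iterate is (x, y)₁ = (-3.750, 0.500).
Round to (-3.750, 0.500) and repeat: F = (-25.375, 10.56250), J = [[14.000, -52.500], [-7.500, -1.000]].
Δ = (1.422, -0.104), so (x, y)₂ = (-2.328, 0.396).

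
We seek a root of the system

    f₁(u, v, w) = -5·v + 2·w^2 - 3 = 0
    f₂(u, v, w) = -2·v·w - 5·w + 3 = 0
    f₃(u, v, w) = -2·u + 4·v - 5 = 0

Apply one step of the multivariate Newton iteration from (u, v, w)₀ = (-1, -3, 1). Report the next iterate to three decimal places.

(-7.167, -2.333, -1.667)

At (-1, -3, 1): F = (14.000, 4.000, -15.000).
Jacobian J = [[0, -5, 4·w], [0, -2·w, -2·v - 5], [-2, 4, 0]].
At the point, J = [[0.000, -5.000, 4.000], [0.000, -2.000, 1.000], [-2.000, 4.000, 0.000]] (det J = -6.000).
Solving J·Δ = −F gives Δ = (-6.167, 0.667, -2.667).
Then the next iterate is (u, v, w)₁ = (-7.167, -2.333, -1.667).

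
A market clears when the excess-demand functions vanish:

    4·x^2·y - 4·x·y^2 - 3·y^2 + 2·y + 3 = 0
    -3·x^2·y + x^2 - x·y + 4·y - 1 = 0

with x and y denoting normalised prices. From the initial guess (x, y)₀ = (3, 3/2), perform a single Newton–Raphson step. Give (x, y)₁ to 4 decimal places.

At (3, 3/2): F = (26.2500, -31.0000).
Jacobian J = [[8·x·y - 4·y^2, 4·x^2 - 8·x·y - 6·y + 2], [-6·x·y + 2·x - y, -3·x^2 - x + 4]].
At the point, J = [[27.0000, -7.0000], [-22.5000, -26.0000]] (det J = -859.5000).
Solving J·Δ = −F gives Δ = (-1.0465, -0.2866).
Then the next iterate is (x, y)₁ = (1.9535, 1.2134).

(1.9535, 1.2134)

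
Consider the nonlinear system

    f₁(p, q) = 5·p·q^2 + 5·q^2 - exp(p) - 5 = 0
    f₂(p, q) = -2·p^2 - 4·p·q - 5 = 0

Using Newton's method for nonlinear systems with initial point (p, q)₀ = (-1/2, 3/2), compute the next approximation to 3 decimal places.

At (-1/2, 3/2): F = (0.01847, -2.500).
Jacobian J = [[5·q^2 - exp(p), 10·p·q + 10·q], [-4·p - 4·q, -4·p]].
At the point, J = [[10.64347, 7.500], [-4.000, 2.000]] (det J = 51.28694).
Solving J·Δ = −F gives Δ = (-0.366, 0.517).
Then the next iterate is (p, q)₁ = (-0.866, 2.017).

(-0.866, 2.017)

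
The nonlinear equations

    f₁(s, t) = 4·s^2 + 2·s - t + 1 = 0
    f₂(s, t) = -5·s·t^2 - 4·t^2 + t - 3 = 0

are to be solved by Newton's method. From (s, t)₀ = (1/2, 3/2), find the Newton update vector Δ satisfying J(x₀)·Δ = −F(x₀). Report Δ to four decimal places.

(-0.3589, -0.6534)

At (1/2, 3/2): F = (1.5000, -16.1250).
Jacobian J = [[8·s + 2, -1], [-5·t^2, -10·s·t - 8·t + 1]].
At the point, J = [[6.0000, -1.0000], [-11.2500, -18.5000]] (det J = -122.2500).
Solving J·Δ = −F gives Δ = (-0.3589, -0.6534).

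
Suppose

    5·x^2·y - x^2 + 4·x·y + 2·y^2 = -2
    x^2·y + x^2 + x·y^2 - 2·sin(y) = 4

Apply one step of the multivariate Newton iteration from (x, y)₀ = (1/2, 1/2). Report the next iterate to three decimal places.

(2.036, -1.262)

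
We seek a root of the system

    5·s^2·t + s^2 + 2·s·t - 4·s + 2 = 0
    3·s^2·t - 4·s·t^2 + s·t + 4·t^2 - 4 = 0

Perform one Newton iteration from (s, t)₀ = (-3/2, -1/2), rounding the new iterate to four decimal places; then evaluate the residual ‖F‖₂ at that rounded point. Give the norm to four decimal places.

5.6209

At (-3/2, -1/2): F = (6.1250, -4.1250).
Jacobian J = [[10·s·t + 2·s + 2·t - 4, 5·s^2 + 2·s], [6·s·t - 4·t^2 + t, 3·s^2 - 8·s·t + s + 8·t]].
At the point, J = [[-0.5000, 8.2500], [3.0000, -4.7500]] (det J = -22.3750).
Solving J·Δ = −F gives Δ = (0.2207, -0.7291).
Then the next iterate is (s, t)₁ = (-1.2793, -1.2291).
Re-evaluating at (-1.2793, -1.2291): F = (1.840806, 5.310955), so ‖F‖₂ = 5.6209.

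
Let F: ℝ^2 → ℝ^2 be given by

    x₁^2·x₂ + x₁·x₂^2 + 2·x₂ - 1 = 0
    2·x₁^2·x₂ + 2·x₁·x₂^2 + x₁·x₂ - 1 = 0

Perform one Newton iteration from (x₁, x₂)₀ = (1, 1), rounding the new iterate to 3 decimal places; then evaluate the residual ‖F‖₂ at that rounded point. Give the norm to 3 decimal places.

0.541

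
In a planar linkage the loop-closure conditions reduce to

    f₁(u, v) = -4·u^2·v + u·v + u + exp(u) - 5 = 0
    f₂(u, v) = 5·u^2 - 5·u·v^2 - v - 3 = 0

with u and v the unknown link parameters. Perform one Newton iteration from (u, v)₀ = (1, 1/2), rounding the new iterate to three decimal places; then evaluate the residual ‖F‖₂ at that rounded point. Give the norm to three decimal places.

4.103

At (1, 1/2): F = (-2.78172, 0.250).
Jacobian J = [[-8·u·v + v + exp(u) + 1, -4·u^2 + u], [10·u - 5·v^2, -10·u·v - 1]].
At the point, J = [[0.21828, -3.000], [8.750, -6.000]] (det J = 24.94031).
Solving J·Δ = −F gives Δ = (-0.699, -0.978).
Then the next iterate is (u, v)₁ = (0.301, -0.478).
Re-evaluating at (0.301, -0.478): F = (-3.31844, -2.41286), so ‖F‖₂ = 4.103.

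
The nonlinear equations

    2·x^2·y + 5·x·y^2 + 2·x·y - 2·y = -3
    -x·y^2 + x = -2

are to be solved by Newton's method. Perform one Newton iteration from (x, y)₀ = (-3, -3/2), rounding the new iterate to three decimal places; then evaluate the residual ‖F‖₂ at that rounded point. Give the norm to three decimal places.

At (-3, -3/2): F = (-45.750, 5.750).
Jacobian J = [[4·x·y + 5·y^2 + 2·y, 2·x^2 + 10·x·y + 2·x - 2], [-y^2 + 1, -2·x·y]].
At the point, J = [[26.250, 55.000], [-1.250, -9.000]] (det J = -167.500).
Solving J·Δ = −F gives Δ = (0.570, 0.560).
Then the next iterate is (x, y)₁ = (-2.430, -0.940).
Re-evaluating at (-2.430, -0.940): F = (-12.38855, 1.71715), so ‖F‖₂ = 12.507.

12.507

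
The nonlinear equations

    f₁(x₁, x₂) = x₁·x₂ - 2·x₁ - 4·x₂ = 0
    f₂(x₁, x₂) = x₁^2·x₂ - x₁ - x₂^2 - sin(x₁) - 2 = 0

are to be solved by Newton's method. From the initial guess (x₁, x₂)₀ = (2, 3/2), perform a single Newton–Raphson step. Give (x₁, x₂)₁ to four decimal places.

At (2, 3/2): F = (-7.0000, -1.159297).
Jacobian J = [[x₂ - 2, x₁ - 4], [2·x₁·x₂ - cos(x₁) - 1, x₁^2 - 2·x₂]].
At the point, J = [[-0.5000, -2.0000], [5.416147, 1.0000]] (det J = 10.332294).
Solving J·Δ = −F gives Δ = (0.9019, -3.7255).
Then the next iterate is (x₁, x₂)₁ = (2.9019, -2.2255).

(2.9019, -2.2255)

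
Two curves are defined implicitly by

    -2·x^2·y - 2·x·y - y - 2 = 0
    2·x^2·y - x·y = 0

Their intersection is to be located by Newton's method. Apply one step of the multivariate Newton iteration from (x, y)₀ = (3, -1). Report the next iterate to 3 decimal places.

At (3, -1): F = (23.000, -15.000).
Jacobian J = [[-4·x·y - 2·y, -2·x^2 - 2·x - 1], [4·x·y - y, 2·x^2 - x]].
At the point, J = [[14.000, -25.000], [-11.000, 15.000]] (det J = -65.000).
Solving J·Δ = −F gives Δ = (-0.462, 0.662).
Then the next iterate is (x, y)₁ = (2.538, -0.338).

(2.538, -0.338)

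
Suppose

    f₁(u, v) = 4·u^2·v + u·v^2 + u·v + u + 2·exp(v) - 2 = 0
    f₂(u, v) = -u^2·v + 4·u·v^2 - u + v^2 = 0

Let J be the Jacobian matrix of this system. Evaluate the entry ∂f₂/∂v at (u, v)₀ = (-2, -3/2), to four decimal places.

∂f₂/∂v = -u^2 + 8·u·v + 2·v.
At (-2, -3/2) this is 17.0000.

17.0000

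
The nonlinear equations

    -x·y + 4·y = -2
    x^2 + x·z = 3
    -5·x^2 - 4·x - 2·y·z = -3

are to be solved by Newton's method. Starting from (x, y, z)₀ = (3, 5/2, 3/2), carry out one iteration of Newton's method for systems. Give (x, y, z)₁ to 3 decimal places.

(1.948, -4.629, 0.629)

At (3, 5/2, 3/2): F = (4.500, 10.500, -61.500).
Jacobian J = [[-y, -x + 4, 0], [2·x + z, 0, x], [-10·x - 4, -2·z, -2·y]].
At the point, J = [[-2.500, 1.000, 0.000], [7.500, 0.000, 3.000], [-34.000, -3.000, -5.000]] (det J = -87.000).
Solving J·Δ = −F gives Δ = (-1.052, -7.129, -0.871).
Then the next iterate is (x, y, z)₁ = (1.948, -4.629, 0.629).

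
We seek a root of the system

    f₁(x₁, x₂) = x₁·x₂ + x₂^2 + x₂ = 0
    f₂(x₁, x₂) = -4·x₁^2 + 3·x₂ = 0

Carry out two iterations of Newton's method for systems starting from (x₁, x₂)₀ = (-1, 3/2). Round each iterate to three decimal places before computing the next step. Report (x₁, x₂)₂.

(-0.432, 0.130)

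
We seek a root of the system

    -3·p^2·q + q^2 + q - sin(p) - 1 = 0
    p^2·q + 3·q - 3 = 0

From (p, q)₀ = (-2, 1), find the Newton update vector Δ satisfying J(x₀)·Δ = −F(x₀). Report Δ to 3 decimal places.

At (-2, 1): F = (-10.09070, 4.000).
Jacobian J = [[-6·p·q - cos(p), -3·p^2 + 2·q + 1], [2·p·q, p^2 + 3]].
At the point, J = [[12.41615, -9.000], [-4.000, 7.000]] (det J = 50.91303).
Solving J·Δ = −F gives Δ = (0.680, -0.183).

(0.680, -0.183)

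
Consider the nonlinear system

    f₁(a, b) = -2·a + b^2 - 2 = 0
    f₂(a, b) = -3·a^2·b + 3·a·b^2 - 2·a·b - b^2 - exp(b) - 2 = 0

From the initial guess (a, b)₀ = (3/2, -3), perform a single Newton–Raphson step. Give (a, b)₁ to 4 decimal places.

(0.9568, -2.1523)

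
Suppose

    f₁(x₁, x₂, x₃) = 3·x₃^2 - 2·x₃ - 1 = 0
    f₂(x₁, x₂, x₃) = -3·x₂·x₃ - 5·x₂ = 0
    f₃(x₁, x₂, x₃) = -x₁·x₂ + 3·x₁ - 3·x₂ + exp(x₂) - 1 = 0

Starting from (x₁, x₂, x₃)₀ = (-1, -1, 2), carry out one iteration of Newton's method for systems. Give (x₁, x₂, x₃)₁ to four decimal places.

At (-1, -1, 2): F = (7.0000, 11.0000, -1.632121).
Jacobian J = [[0, 0, 6·x₃ - 2], [0, -3·x₃ - 5, -3·x₂], [-x₂ + 3, -x₁ + exp(x₂) - 3, 0]].
At the point, J = [[0.0000, 0.0000, 10.0000], [0.0000, -11.0000, 3.0000], [4.0000, -1.632121, 0.0000]] (det J = 440.0000).
Solving J·Δ = −F gives Δ = (0.7382, 0.8091, -0.7000).
Then the next iterate is (x₁, x₂, x₃)₁ = (-0.2618, -0.1909, 1.3000).

(-0.2618, -0.1909, 1.3000)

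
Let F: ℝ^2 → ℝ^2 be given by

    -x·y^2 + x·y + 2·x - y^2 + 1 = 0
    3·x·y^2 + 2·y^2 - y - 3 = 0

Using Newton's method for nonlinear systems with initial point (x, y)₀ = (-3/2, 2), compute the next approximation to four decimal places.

(5.2500, 8.0000)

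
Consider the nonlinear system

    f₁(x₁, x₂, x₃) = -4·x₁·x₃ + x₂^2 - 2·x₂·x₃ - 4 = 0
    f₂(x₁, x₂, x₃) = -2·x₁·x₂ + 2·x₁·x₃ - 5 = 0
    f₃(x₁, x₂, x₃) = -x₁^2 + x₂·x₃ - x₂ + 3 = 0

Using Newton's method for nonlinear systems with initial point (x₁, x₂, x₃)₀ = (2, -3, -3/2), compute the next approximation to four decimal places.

At (2, -3, -3/2): F = (8.0000, 1.0000, 6.5000).
Jacobian J = [[-4·x₃, 2·x₂ - 2·x₃, -4·x₁ - 2·x₂], [-2·x₂ + 2·x₃, -2·x₁, 2·x₁], [-2·x₁, x₃ - 1, x₂]].
At the point, J = [[6.0000, -3.0000, -2.0000], [3.0000, -4.0000, 4.0000], [-4.0000, -2.5000, -3.0000]] (det J = 200.0000).
Solving J·Δ = −F gives Δ = (-0.2100, 1.3850, 1.2925).
Then the next iterate is (x₁, x₂, x₃)₁ = (1.7900, -1.6150, -0.2075).

(1.7900, -1.6150, -0.2075)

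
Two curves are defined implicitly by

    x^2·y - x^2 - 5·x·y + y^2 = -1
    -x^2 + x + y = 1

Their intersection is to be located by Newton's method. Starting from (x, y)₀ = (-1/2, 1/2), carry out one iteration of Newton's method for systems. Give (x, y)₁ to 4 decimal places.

At (-1/2, 1/2): F = (2.3750, -1.2500).
Jacobian J = [[2·x·y - 2·x - 5·y, x^2 - 5·x + 2·y], [-2·x + 1, 1]].
At the point, J = [[-2.0000, 3.7500], [2.0000, 1.0000]] (det J = -9.5000).
Solving J·Δ = −F gives Δ = (0.7434, -0.2368).
Then the next iterate is (x, y)₁ = (0.2434, 0.2632).

(0.2434, 0.2632)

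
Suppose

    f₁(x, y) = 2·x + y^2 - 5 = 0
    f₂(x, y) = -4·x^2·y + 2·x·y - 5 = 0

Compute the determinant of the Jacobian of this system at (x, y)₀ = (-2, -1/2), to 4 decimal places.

-49.0000

J = [[2, 2·y], [-8·x·y + 2·y, -4·x^2 + 2·x]].
At the point, J = [[2.0000, -1.0000], [-9.0000, -20.0000]].
det J = -49.0000.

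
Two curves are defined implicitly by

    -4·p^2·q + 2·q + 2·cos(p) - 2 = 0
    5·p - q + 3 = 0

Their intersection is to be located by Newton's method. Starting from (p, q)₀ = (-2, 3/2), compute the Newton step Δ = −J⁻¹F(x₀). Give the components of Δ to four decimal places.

At (-2, 3/2): F = (-23.832294, -8.5000).
Jacobian J = [[-8·p·q - 2·sin(p), -4·p^2 + 2], [5, -1]].
At the point, J = [[25.818595, -14.0000], [5.0000, -1.0000]] (det J = 44.181405).
Solving J·Δ = −F gives Δ = (2.1540, 2.2701).

(2.1540, 2.2701)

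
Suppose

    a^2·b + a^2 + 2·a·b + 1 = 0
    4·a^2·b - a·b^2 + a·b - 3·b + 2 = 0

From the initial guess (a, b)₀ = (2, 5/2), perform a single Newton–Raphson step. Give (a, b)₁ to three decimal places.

(1.533, 0.483)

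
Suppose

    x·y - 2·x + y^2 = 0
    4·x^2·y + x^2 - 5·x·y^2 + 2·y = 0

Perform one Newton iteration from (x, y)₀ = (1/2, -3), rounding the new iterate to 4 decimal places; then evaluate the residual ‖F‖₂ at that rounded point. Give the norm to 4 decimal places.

At (1/2, -3): F = (6.5000, -31.2500).
Jacobian J = [[y - 2, x + 2·y], [8·x·y + 2·x - 5·y^2, 4·x^2 - 10·x·y + 2]].
At the point, J = [[-5.0000, -5.5000], [-56.0000, 18.0000]] (det J = -398.0000).
Solving J·Δ = −F gives Δ = (-0.1379, 1.3072).
Then the next iterate is (x, y)₁ = (0.3621, -1.6928).
Re-evaluating at (0.3621, -1.6928): F = (1.528409, -9.330417), so ‖F‖₂ = 9.4548.

9.4548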